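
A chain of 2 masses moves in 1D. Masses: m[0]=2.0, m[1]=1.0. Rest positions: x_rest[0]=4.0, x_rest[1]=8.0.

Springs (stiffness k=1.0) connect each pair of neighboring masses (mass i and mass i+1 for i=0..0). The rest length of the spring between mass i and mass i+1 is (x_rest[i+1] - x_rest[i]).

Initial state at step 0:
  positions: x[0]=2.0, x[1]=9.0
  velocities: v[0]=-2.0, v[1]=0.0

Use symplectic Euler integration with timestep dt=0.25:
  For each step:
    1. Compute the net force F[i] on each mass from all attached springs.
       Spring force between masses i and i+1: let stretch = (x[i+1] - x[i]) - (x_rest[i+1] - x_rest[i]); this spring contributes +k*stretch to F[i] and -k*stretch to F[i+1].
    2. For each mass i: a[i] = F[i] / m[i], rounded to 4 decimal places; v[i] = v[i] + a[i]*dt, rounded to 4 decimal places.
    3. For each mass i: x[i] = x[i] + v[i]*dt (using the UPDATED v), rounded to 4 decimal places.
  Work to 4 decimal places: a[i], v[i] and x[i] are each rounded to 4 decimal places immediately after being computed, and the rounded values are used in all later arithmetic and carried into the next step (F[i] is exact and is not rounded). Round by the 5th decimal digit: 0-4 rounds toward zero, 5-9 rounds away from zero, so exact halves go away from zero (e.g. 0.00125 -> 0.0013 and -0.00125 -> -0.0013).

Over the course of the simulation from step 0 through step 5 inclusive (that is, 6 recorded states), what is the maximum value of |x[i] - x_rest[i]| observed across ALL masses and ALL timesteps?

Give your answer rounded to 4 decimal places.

Answer: 3.0962

Derivation:
Step 0: x=[2.0000 9.0000] v=[-2.0000 0.0000]
Step 1: x=[1.5938 8.8125] v=[-1.6250 -0.7500]
Step 2: x=[1.2881 8.4238] v=[-1.2227 -1.5547]
Step 3: x=[1.0804 7.8392] v=[-0.8307 -2.3386]
Step 4: x=[0.9589 7.0821] v=[-0.4859 -3.0283]
Step 5: x=[0.9038 6.1923] v=[-0.2205 -3.5591]
Max displacement = 3.0962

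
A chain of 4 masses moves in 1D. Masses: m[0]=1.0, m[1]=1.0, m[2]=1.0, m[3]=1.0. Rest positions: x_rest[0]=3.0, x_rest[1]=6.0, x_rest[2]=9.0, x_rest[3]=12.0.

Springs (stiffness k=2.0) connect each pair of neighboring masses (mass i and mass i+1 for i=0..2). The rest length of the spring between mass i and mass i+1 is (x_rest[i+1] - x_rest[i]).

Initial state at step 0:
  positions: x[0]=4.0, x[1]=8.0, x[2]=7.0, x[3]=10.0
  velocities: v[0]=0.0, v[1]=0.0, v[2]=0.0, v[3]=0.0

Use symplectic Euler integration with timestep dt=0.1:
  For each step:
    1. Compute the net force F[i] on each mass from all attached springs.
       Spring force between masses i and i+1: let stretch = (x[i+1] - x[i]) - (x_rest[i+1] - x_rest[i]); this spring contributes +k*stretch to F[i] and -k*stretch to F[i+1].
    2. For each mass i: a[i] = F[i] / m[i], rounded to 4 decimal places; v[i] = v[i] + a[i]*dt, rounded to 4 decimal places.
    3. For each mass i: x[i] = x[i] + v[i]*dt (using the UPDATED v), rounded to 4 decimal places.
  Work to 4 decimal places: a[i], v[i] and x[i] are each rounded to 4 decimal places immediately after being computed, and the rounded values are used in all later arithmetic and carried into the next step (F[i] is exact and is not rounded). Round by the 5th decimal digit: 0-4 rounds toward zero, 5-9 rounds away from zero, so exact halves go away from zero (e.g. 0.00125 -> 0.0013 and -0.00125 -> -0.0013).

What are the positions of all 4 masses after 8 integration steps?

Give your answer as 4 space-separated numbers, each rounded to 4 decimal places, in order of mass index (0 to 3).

Answer: 4.2883 5.4915 8.9426 10.2779

Derivation:
Step 0: x=[4.0000 8.0000 7.0000 10.0000] v=[0.0000 0.0000 0.0000 0.0000]
Step 1: x=[4.0200 7.9000 7.0800 10.0000] v=[0.2000 -1.0000 0.8000 0.0000]
Step 2: x=[4.0576 7.7060 7.2348 10.0016] v=[0.3760 -1.9400 1.5480 0.0160]
Step 3: x=[4.1082 7.4296 7.4544 10.0079] v=[0.5057 -2.7639 2.1956 0.0626]
Step 4: x=[4.1652 7.0873 7.7245 10.0231] v=[0.5700 -3.4232 2.7013 0.1519]
Step 5: x=[4.2206 6.6993 8.0279 10.0523] v=[0.5544 -3.8802 3.0336 0.2922]
Step 6: x=[4.2656 6.2883 8.3452 10.1010] v=[0.4501 -4.1102 3.1728 0.4873]
Step 7: x=[4.2911 5.8780 8.6565 10.1746] v=[0.2546 -4.1034 3.1126 0.7361]
Step 8: x=[4.2883 5.4915 8.9426 10.2779] v=[-0.0280 -3.8651 2.8605 1.0325]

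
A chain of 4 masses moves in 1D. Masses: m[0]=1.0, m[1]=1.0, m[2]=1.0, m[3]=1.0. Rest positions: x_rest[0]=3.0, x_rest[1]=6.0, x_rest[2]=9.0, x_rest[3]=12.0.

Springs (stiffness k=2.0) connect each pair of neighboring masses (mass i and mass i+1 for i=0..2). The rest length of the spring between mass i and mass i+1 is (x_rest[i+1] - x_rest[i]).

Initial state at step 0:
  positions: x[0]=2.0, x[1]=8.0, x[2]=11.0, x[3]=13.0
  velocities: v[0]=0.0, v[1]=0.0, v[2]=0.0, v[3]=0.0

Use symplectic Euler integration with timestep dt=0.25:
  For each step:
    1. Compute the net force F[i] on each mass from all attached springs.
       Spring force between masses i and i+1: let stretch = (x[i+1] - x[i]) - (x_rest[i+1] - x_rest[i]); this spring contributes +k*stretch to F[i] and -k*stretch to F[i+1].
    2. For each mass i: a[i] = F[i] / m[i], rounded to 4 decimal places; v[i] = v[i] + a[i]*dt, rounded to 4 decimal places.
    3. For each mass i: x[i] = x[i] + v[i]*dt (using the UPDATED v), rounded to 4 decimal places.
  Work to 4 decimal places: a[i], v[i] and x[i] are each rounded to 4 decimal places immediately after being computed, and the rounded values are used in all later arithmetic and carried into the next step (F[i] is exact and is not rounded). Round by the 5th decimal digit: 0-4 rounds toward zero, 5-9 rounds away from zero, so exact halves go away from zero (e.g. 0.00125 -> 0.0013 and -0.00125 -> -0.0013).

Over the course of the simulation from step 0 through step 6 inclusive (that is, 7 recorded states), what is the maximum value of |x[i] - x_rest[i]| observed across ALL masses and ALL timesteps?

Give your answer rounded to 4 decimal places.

Step 0: x=[2.0000 8.0000 11.0000 13.0000] v=[0.0000 0.0000 0.0000 0.0000]
Step 1: x=[2.3750 7.6250 10.8750 13.1250] v=[1.5000 -1.5000 -0.5000 0.5000]
Step 2: x=[3.0313 7.0000 10.6250 13.3438] v=[2.6250 -2.5000 -1.0000 0.8750]
Step 3: x=[3.8087 6.3320 10.2617 13.5977] v=[3.1094 -2.6719 -1.4531 1.0156]
Step 4: x=[4.5265 5.8398 9.8242 13.8096] v=[2.8711 -1.9687 -1.7500 0.8476]
Step 5: x=[5.0335 5.6815 9.3868 13.8983] v=[2.0278 -0.6332 -1.7495 0.3549]
Step 6: x=[5.2465 5.9054 9.0502 13.7981] v=[0.8518 0.8955 -1.3464 -0.4009]
Max displacement = 2.2465

Answer: 2.2465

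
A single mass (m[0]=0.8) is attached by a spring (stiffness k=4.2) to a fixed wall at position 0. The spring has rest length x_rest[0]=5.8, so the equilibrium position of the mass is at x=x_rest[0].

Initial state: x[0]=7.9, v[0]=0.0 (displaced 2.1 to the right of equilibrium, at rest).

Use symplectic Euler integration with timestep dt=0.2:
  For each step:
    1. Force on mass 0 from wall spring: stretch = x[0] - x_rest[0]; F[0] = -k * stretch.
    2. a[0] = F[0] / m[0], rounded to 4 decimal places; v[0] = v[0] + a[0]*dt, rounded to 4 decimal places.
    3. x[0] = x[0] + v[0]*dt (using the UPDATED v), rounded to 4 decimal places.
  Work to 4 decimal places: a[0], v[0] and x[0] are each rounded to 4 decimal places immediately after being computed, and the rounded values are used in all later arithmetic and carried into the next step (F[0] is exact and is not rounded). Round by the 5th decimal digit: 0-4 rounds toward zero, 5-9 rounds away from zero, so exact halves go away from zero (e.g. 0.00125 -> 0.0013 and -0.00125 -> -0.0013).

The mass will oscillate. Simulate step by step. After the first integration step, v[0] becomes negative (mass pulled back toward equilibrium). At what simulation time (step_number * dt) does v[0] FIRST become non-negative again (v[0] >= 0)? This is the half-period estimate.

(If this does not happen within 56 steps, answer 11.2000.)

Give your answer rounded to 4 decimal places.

Answer: 1.4000

Derivation:
Step 0: x=[7.9000] v=[0.0000]
Step 1: x=[7.4590] v=[-2.2050]
Step 2: x=[6.6696] v=[-3.9470]
Step 3: x=[5.6976] v=[-4.8601]
Step 4: x=[4.7471] v=[-4.7526]
Step 5: x=[4.0177] v=[-3.6471]
Step 6: x=[3.6626] v=[-1.7757]
Step 7: x=[3.7563] v=[0.4686]
First v>=0 after going negative at step 7, time=1.4000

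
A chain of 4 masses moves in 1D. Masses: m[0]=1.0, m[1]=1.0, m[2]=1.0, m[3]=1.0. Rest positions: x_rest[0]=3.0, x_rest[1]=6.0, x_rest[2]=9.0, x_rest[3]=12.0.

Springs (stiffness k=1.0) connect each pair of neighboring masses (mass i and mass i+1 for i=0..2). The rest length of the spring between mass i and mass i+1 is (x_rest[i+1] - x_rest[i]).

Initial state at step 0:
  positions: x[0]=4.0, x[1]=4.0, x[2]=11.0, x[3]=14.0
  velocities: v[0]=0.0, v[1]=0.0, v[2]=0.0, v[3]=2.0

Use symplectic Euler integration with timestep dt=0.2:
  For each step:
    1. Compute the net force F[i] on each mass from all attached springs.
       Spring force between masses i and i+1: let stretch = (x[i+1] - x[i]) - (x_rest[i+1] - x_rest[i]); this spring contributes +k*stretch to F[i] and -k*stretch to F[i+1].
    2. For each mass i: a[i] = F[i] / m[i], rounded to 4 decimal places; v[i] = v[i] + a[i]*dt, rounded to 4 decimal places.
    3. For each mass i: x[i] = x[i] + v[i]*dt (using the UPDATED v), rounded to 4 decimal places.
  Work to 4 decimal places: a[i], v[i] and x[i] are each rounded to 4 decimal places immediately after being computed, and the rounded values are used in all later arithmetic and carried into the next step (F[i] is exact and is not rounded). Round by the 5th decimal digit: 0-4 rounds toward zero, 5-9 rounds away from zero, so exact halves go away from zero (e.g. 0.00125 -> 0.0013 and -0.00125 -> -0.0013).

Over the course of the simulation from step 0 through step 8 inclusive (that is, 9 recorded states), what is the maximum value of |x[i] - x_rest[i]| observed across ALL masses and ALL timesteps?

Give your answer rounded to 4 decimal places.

Answer: 3.5532

Derivation:
Step 0: x=[4.0000 4.0000 11.0000 14.0000] v=[0.0000 0.0000 0.0000 2.0000]
Step 1: x=[3.8800 4.2800 10.8400 14.4000] v=[-0.6000 1.4000 -0.8000 2.0000]
Step 2: x=[3.6560 4.8064 10.5600 14.7776] v=[-1.1200 2.6320 -1.4000 1.8880]
Step 3: x=[3.3580 5.5169 10.2186 15.1065] v=[-1.4899 3.5526 -1.7072 1.6445]
Step 4: x=[3.0264 6.3291 9.8846 15.3599] v=[-1.6581 4.0612 -1.6700 1.2669]
Step 5: x=[2.7069 7.1515 9.6274 15.5143] v=[-1.5976 4.1118 -1.2860 0.7718]
Step 6: x=[2.4452 7.8951 9.5066 15.5532] v=[-1.3087 3.7181 -0.6038 0.1944]
Step 7: x=[2.2815 8.4852 9.5632 15.4702] v=[-0.8187 2.9504 0.2832 -0.4149]
Step 8: x=[2.2459 8.8703 9.8130 15.2709] v=[-0.1780 1.9253 1.2490 -0.9963]
Max displacement = 3.5532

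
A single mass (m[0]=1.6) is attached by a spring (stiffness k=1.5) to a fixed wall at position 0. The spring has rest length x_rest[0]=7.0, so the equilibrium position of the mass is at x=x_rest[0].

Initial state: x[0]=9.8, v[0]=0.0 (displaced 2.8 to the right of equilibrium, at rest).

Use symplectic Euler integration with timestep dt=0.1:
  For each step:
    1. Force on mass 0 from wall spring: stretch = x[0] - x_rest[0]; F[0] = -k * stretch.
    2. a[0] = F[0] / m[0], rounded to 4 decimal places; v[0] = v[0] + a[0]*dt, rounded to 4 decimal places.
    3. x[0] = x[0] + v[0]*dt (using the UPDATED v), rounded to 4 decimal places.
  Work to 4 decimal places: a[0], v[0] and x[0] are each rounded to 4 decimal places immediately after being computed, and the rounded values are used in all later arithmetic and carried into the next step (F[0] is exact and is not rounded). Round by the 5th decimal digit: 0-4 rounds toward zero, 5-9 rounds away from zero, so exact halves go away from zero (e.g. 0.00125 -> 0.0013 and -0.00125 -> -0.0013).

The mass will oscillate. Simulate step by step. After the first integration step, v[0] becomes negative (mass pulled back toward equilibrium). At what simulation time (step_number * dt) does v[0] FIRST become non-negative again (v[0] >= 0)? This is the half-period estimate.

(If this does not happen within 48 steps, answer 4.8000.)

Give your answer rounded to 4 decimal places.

Answer: 3.3000

Derivation:
Step 0: x=[9.8000] v=[0.0000]
Step 1: x=[9.7738] v=[-0.2625]
Step 2: x=[9.7216] v=[-0.5225]
Step 3: x=[9.6438] v=[-0.7777]
Step 4: x=[9.5412] v=[-1.0256]
Step 5: x=[9.4148] v=[-1.2638]
Step 6: x=[9.2658] v=[-1.4902]
Step 7: x=[9.0955] v=[-1.7026]
Step 8: x=[8.9056] v=[-1.8991]
Step 9: x=[8.6978] v=[-2.0778]
Step 10: x=[8.4741] v=[-2.2370]
Step 11: x=[8.2366] v=[-2.3752]
Step 12: x=[7.9875] v=[-2.4911]
Step 13: x=[7.7291] v=[-2.5837]
Step 14: x=[7.4639] v=[-2.6521]
Step 15: x=[7.1943] v=[-2.6956]
Step 16: x=[6.9229] v=[-2.7138]
Step 17: x=[6.6522] v=[-2.7066]
Step 18: x=[6.3848] v=[-2.6740]
Step 19: x=[6.1232] v=[-2.6163]
Step 20: x=[5.8698] v=[-2.5341]
Step 21: x=[5.6270] v=[-2.4281]
Step 22: x=[5.3971] v=[-2.2994]
Step 23: x=[5.1822] v=[-2.1491]
Step 24: x=[4.9843] v=[-1.9787]
Step 25: x=[4.8053] v=[-1.7897]
Step 26: x=[4.6469] v=[-1.5840]
Step 27: x=[4.5106] v=[-1.3634]
Step 28: x=[4.3976] v=[-1.1300]
Step 29: x=[4.3090] v=[-0.8860]
Step 30: x=[4.2456] v=[-0.6337]
Step 31: x=[4.2081] v=[-0.3755]
Step 32: x=[4.1967] v=[-0.1138]
Step 33: x=[4.2116] v=[0.1490]
First v>=0 after going negative at step 33, time=3.3000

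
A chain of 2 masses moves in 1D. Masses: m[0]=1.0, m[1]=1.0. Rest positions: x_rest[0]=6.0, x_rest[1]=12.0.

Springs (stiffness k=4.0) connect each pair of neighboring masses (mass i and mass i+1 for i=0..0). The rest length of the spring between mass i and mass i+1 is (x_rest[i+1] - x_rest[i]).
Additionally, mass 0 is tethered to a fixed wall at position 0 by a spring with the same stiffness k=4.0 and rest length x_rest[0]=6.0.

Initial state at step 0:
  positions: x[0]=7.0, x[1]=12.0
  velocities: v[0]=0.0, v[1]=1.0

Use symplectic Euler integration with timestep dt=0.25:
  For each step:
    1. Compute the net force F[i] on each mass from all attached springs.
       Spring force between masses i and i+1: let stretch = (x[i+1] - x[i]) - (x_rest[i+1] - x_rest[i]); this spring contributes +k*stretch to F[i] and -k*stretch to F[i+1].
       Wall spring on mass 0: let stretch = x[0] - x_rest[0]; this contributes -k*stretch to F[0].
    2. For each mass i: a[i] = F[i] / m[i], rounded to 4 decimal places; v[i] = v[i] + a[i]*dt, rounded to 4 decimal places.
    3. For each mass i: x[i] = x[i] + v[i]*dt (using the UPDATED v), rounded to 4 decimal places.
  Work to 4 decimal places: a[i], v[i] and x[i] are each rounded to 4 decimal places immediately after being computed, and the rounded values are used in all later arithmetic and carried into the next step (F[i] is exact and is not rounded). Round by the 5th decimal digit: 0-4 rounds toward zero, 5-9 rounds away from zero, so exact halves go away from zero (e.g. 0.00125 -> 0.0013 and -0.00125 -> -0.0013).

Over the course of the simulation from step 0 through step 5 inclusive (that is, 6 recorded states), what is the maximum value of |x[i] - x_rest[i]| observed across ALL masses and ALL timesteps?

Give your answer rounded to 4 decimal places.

Answer: 1.2188

Derivation:
Step 0: x=[7.0000 12.0000] v=[0.0000 1.0000]
Step 1: x=[6.5000 12.5000] v=[-2.0000 2.0000]
Step 2: x=[5.8750 13.0000] v=[-2.5000 2.0000]
Step 3: x=[5.5625 13.2188] v=[-1.2500 0.8750]
Step 4: x=[5.7735 13.0235] v=[0.8438 -0.7813]
Step 5: x=[6.3536 12.5157] v=[2.3203 -2.0313]
Max displacement = 1.2188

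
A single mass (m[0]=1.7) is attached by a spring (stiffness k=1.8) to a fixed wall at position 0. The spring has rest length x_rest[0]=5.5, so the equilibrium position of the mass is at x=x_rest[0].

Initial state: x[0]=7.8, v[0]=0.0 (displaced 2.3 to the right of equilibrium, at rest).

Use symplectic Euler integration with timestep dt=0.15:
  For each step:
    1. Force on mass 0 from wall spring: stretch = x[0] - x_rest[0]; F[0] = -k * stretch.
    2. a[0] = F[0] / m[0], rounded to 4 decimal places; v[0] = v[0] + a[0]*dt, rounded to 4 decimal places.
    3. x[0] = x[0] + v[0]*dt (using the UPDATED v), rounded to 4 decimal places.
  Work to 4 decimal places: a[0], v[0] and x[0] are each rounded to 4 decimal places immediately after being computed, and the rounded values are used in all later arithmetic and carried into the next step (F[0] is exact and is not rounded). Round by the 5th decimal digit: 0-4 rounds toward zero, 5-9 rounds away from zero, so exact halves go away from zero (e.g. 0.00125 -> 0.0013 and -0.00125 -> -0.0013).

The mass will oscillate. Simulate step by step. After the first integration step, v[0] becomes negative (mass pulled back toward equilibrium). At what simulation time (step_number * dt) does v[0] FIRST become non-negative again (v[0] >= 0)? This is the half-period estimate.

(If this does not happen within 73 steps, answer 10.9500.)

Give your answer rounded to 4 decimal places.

Answer: 3.1500

Derivation:
Step 0: x=[7.8000] v=[0.0000]
Step 1: x=[7.7452] v=[-0.3653]
Step 2: x=[7.6369] v=[-0.7219]
Step 3: x=[7.4777] v=[-1.0613]
Step 4: x=[7.2714] v=[-1.3754]
Step 5: x=[7.0229] v=[-1.6567]
Step 6: x=[6.7381] v=[-1.8986]
Step 7: x=[6.4238] v=[-2.0952]
Step 8: x=[6.0875] v=[-2.2419]
Step 9: x=[5.7372] v=[-2.3352]
Step 10: x=[5.3813] v=[-2.3729]
Step 11: x=[5.0282] v=[-2.3540]
Step 12: x=[4.6863] v=[-2.2791]
Step 13: x=[4.3638] v=[-2.1499]
Step 14: x=[4.0684] v=[-1.9695]
Step 15: x=[3.8071] v=[-1.7421]
Step 16: x=[3.5861] v=[-1.4732]
Step 17: x=[3.4107] v=[-1.1692]
Step 18: x=[3.2851] v=[-0.8374]
Step 19: x=[3.2123] v=[-0.4856]
Step 20: x=[3.1940] v=[-0.1223]
Step 21: x=[3.2306] v=[0.2439]
First v>=0 after going negative at step 21, time=3.1500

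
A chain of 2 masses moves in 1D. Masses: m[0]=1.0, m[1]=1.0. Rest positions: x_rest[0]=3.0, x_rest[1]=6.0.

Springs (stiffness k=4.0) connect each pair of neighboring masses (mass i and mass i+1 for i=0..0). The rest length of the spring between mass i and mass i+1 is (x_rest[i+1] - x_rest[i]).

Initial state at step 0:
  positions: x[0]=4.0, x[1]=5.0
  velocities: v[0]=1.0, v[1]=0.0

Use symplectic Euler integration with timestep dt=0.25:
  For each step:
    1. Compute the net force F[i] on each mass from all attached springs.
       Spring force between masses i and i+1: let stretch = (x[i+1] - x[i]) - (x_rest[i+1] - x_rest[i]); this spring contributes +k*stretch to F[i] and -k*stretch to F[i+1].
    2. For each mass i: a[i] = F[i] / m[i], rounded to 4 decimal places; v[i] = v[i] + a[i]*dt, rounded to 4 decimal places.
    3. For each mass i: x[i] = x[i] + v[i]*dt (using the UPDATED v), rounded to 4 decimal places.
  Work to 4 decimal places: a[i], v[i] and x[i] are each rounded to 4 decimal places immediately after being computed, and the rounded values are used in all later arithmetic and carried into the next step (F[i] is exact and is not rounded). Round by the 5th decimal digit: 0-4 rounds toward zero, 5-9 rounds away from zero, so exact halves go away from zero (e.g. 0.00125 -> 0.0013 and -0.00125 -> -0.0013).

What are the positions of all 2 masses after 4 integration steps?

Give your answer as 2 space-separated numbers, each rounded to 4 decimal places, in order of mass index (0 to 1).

Answer: 2.4844 7.5157

Derivation:
Step 0: x=[4.0000 5.0000] v=[1.0000 0.0000]
Step 1: x=[3.7500 5.5000] v=[-1.0000 2.0000]
Step 2: x=[3.1875 6.3125] v=[-2.2500 3.2500]
Step 3: x=[2.6563 7.0938] v=[-2.1250 3.1250]
Step 4: x=[2.4844 7.5157] v=[-0.6875 1.6875]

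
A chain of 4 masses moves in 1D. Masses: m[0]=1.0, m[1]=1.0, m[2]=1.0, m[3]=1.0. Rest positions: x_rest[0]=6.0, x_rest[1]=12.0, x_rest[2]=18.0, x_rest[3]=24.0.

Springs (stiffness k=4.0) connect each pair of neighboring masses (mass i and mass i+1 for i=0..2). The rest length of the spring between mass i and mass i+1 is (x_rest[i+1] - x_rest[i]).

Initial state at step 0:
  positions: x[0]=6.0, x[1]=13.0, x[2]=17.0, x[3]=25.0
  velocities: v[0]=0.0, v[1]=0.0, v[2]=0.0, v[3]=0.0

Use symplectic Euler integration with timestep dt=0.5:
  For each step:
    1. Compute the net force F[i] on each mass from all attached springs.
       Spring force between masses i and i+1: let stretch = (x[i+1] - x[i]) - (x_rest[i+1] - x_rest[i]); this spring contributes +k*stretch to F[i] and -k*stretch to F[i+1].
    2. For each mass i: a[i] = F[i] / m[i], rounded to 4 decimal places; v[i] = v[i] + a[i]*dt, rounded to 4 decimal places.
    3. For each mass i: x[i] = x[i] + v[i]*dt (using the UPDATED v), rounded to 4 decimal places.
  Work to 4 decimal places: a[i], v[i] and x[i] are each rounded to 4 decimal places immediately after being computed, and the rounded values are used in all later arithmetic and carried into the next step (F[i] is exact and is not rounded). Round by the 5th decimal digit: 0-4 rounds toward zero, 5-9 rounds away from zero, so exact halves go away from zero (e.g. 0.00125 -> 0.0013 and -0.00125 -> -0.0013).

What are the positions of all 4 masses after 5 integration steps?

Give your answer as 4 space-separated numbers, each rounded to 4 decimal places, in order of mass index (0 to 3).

Step 0: x=[6.0000 13.0000 17.0000 25.0000] v=[0.0000 0.0000 0.0000 0.0000]
Step 1: x=[7.0000 10.0000 21.0000 23.0000] v=[2.0000 -6.0000 8.0000 -4.0000]
Step 2: x=[5.0000 15.0000 16.0000 25.0000] v=[-4.0000 10.0000 -10.0000 4.0000]
Step 3: x=[7.0000 11.0000 19.0000 24.0000] v=[4.0000 -8.0000 6.0000 -2.0000]
Step 4: x=[7.0000 11.0000 19.0000 24.0000] v=[0.0000 0.0000 0.0000 0.0000]
Step 5: x=[5.0000 15.0000 16.0000 25.0000] v=[-4.0000 8.0000 -6.0000 2.0000]

Answer: 5.0000 15.0000 16.0000 25.0000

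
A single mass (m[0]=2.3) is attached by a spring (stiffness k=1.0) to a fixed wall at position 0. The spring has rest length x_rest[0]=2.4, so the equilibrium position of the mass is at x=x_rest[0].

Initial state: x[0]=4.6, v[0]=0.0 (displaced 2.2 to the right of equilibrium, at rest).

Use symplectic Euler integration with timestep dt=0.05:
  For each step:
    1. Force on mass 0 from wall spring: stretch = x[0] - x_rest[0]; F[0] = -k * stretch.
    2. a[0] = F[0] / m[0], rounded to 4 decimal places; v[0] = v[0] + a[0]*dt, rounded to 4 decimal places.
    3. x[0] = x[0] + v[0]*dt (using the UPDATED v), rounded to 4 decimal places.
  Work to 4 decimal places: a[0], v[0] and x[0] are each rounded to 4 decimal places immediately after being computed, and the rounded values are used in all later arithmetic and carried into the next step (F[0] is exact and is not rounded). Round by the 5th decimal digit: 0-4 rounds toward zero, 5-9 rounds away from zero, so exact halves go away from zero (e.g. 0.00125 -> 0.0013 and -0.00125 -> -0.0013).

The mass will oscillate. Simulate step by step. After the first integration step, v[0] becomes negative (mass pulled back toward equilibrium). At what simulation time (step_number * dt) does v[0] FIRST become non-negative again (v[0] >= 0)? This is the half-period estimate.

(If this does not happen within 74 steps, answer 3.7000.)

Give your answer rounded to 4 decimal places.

Answer: 3.7000

Derivation:
Step 0: x=[4.6000] v=[0.0000]
Step 1: x=[4.5976] v=[-0.0478]
Step 2: x=[4.5928] v=[-0.0956]
Step 3: x=[4.5856] v=[-0.1433]
Step 4: x=[4.5761] v=[-0.1908]
Step 5: x=[4.5642] v=[-0.2381]
Step 6: x=[4.5499] v=[-0.2852]
Step 7: x=[4.5333] v=[-0.3319]
Step 8: x=[4.5144] v=[-0.3783]
Step 9: x=[4.4932] v=[-0.4243]
Step 10: x=[4.4697] v=[-0.4698]
Step 11: x=[4.4440] v=[-0.5148]
Step 12: x=[4.4160] v=[-0.5592]
Step 13: x=[4.3859] v=[-0.6030]
Step 14: x=[4.3536] v=[-0.6462]
Step 15: x=[4.3192] v=[-0.6887]
Step 16: x=[4.2827] v=[-0.7304]
Step 17: x=[4.2441] v=[-0.7713]
Step 18: x=[4.2035] v=[-0.8114]
Step 19: x=[4.1610] v=[-0.8506]
Step 20: x=[4.1166] v=[-0.8889]
Step 21: x=[4.0703] v=[-0.9262]
Step 22: x=[4.0222] v=[-0.9625]
Step 23: x=[3.9723] v=[-0.9978]
Step 24: x=[3.9207] v=[-1.0320]
Step 25: x=[3.8674] v=[-1.0651]
Step 26: x=[3.8126] v=[-1.0970]
Step 27: x=[3.7562] v=[-1.1277]
Step 28: x=[3.6983] v=[-1.1572]
Step 29: x=[3.6390] v=[-1.1854]
Step 30: x=[3.5784] v=[-1.2123]
Step 31: x=[3.5165] v=[-1.2379]
Step 32: x=[3.4534] v=[-1.2622]
Step 33: x=[3.3891] v=[-1.2851]
Step 34: x=[3.3238] v=[-1.3066]
Step 35: x=[3.2575] v=[-1.3267]
Step 36: x=[3.1902] v=[-1.3453]
Step 37: x=[3.1221] v=[-1.3625]
Step 38: x=[3.0532] v=[-1.3782]
Step 39: x=[2.9836] v=[-1.3924]
Step 40: x=[2.9133] v=[-1.4051]
Step 41: x=[2.8425] v=[-1.4163]
Step 42: x=[2.7712] v=[-1.4259]
Step 43: x=[2.6995] v=[-1.4340]
Step 44: x=[2.6275] v=[-1.4405]
Step 45: x=[2.5552] v=[-1.4454]
Step 46: x=[2.4828] v=[-1.4488]
Step 47: x=[2.4103] v=[-1.4506]
Step 48: x=[2.3378] v=[-1.4508]
Step 49: x=[2.2653] v=[-1.4495]
Step 50: x=[2.1930] v=[-1.4466]
Step 51: x=[2.1209] v=[-1.4421]
Step 52: x=[2.0491] v=[-1.4360]
Step 53: x=[1.9777] v=[-1.4284]
Step 54: x=[1.9067] v=[-1.4192]
Step 55: x=[1.8363] v=[-1.4085]
Step 56: x=[1.7665] v=[-1.3962]
Step 57: x=[1.6974] v=[-1.3824]
Step 58: x=[1.6290] v=[-1.3671]
Step 59: x=[1.5615] v=[-1.3503]
Step 60: x=[1.4949] v=[-1.3321]
Step 61: x=[1.4293] v=[-1.3124]
Step 62: x=[1.3647] v=[-1.2913]
Step 63: x=[1.3013] v=[-1.2688]
Step 64: x=[1.2391] v=[-1.2449]
Step 65: x=[1.1781] v=[-1.2197]
Step 66: x=[1.1184] v=[-1.1931]
Step 67: x=[1.0601] v=[-1.1652]
Step 68: x=[1.0033] v=[-1.1361]
Step 69: x=[0.9480] v=[-1.1057]
Step 70: x=[0.8943] v=[-1.0741]
Step 71: x=[0.8422] v=[-1.0414]
Step 72: x=[0.7918] v=[-1.0075]
Step 73: x=[0.7432] v=[-0.9725]
Step 74: x=[0.6964] v=[-0.9365]
v[0] did not become non-negative within 74 steps; using fallback time=3.7000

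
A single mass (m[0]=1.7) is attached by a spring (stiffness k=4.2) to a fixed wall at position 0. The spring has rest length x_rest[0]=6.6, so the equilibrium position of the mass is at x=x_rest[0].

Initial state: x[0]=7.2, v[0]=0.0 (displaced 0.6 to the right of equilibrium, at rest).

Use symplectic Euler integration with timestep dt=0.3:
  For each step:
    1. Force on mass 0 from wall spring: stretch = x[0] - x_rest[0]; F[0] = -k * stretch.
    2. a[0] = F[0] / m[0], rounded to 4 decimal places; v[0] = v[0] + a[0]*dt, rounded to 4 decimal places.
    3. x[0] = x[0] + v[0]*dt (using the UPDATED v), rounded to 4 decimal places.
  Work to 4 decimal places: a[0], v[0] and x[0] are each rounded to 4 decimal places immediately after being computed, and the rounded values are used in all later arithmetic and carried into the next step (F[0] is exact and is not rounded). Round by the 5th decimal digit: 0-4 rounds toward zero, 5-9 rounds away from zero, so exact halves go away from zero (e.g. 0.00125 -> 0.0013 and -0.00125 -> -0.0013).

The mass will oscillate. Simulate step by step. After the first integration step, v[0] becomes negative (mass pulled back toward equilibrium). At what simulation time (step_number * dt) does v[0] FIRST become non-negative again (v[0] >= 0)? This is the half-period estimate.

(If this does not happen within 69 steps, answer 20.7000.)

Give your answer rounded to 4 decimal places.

Answer: 2.1000

Derivation:
Step 0: x=[7.2000] v=[0.0000]
Step 1: x=[7.0666] v=[-0.4447]
Step 2: x=[6.8295] v=[-0.7905]
Step 3: x=[6.5413] v=[-0.9606]
Step 4: x=[6.2662] v=[-0.9171]
Step 5: x=[6.0653] v=[-0.6697]
Step 6: x=[5.9833] v=[-0.2734]
Step 7: x=[6.0384] v=[0.1837]
First v>=0 after going negative at step 7, time=2.1000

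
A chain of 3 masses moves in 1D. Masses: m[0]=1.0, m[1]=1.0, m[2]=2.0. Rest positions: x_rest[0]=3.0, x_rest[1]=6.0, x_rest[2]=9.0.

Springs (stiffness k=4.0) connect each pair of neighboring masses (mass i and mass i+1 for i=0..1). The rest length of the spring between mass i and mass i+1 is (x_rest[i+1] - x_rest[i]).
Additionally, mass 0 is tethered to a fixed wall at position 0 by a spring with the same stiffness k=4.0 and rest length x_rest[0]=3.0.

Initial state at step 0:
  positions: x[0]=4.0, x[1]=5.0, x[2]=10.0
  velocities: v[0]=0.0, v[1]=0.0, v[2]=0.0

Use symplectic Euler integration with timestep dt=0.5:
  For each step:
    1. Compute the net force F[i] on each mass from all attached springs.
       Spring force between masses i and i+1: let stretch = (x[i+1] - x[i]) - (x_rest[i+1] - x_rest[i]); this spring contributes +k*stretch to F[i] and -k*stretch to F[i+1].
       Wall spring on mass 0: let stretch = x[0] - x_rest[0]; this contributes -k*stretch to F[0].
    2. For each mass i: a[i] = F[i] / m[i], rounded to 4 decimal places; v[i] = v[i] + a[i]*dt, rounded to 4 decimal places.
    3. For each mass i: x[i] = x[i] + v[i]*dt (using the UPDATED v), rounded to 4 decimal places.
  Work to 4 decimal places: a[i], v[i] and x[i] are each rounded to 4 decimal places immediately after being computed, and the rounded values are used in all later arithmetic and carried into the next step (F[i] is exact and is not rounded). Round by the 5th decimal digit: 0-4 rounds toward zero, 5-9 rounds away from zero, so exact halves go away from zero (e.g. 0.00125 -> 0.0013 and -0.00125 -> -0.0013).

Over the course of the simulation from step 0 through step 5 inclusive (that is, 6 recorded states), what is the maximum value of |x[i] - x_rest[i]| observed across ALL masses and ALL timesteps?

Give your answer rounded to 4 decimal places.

Answer: 3.0000

Derivation:
Step 0: x=[4.0000 5.0000 10.0000] v=[0.0000 0.0000 0.0000]
Step 1: x=[1.0000 9.0000 9.0000] v=[-6.0000 8.0000 -2.0000]
Step 2: x=[5.0000 5.0000 9.5000] v=[8.0000 -8.0000 1.0000]
Step 3: x=[4.0000 5.5000 9.2500] v=[-2.0000 1.0000 -0.5000]
Step 4: x=[0.5000 8.2500 8.6250] v=[-7.0000 5.5000 -1.2500]
Step 5: x=[4.2500 3.6250 9.3125] v=[7.5000 -9.2500 1.3750]
Max displacement = 3.0000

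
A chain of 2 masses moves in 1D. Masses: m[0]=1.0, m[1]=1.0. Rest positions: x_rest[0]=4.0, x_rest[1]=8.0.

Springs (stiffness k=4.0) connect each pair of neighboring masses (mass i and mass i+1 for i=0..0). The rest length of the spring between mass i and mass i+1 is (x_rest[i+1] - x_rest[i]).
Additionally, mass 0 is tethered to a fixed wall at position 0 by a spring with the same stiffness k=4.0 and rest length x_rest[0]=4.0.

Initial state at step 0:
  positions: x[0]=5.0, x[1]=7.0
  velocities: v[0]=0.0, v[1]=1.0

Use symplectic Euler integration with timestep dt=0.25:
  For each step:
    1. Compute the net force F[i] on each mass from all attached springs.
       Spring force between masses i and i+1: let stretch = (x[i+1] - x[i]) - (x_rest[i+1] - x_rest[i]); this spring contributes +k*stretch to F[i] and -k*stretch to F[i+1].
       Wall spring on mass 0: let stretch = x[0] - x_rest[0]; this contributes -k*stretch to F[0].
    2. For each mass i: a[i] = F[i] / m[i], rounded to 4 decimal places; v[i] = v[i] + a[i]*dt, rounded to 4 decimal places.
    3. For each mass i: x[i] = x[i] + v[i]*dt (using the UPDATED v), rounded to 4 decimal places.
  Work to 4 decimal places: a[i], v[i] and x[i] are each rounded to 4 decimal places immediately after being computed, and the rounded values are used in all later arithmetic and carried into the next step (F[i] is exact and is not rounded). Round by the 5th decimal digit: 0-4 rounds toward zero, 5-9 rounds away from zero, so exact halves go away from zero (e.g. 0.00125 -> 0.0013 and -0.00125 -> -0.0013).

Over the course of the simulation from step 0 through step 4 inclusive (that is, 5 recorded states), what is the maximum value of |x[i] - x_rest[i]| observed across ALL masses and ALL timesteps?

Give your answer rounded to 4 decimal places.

Step 0: x=[5.0000 7.0000] v=[0.0000 1.0000]
Step 1: x=[4.2500 7.7500] v=[-3.0000 3.0000]
Step 2: x=[3.3125 8.6250] v=[-3.7500 3.5000]
Step 3: x=[2.8750 9.1719] v=[-1.7500 2.1875]
Step 4: x=[3.2930 9.1446] v=[1.6719 -0.1094]
Max displacement = 1.1719

Answer: 1.1719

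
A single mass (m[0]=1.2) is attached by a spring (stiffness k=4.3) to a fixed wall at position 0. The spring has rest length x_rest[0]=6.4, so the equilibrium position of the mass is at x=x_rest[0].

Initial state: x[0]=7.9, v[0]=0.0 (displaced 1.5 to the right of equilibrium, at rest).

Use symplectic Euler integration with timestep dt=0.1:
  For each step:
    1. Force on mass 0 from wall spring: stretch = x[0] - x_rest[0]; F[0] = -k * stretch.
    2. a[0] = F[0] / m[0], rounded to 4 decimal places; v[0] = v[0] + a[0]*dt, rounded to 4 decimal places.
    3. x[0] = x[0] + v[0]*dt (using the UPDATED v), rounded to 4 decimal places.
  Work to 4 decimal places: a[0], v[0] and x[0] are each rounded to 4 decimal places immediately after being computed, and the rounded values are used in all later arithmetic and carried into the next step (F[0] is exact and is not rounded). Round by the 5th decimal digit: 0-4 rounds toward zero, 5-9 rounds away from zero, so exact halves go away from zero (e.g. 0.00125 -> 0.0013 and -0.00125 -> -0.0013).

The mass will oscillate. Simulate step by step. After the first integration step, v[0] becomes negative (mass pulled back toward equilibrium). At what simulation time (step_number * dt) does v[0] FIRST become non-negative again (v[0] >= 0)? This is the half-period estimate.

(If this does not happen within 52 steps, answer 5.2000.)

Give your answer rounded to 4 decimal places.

Answer: 1.7000

Derivation:
Step 0: x=[7.9000] v=[0.0000]
Step 1: x=[7.8463] v=[-0.5375]
Step 2: x=[7.7407] v=[-1.0558]
Step 3: x=[7.5871] v=[-1.5362]
Step 4: x=[7.3909] v=[-1.9616]
Step 5: x=[7.1592] v=[-2.3167]
Step 6: x=[6.9003] v=[-2.5888]
Step 7: x=[6.6235] v=[-2.7681]
Step 8: x=[6.3387] v=[-2.8482]
Step 9: x=[6.0561] v=[-2.8262]
Step 10: x=[5.7858] v=[-2.7030]
Step 11: x=[5.5375] v=[-2.4829]
Step 12: x=[5.3201] v=[-2.1738]
Step 13: x=[5.1414] v=[-1.7868]
Step 14: x=[5.0078] v=[-1.3358]
Step 15: x=[4.9241] v=[-0.8369]
Step 16: x=[4.8933] v=[-0.3080]
Step 17: x=[4.9165] v=[0.2319]
First v>=0 after going negative at step 17, time=1.7000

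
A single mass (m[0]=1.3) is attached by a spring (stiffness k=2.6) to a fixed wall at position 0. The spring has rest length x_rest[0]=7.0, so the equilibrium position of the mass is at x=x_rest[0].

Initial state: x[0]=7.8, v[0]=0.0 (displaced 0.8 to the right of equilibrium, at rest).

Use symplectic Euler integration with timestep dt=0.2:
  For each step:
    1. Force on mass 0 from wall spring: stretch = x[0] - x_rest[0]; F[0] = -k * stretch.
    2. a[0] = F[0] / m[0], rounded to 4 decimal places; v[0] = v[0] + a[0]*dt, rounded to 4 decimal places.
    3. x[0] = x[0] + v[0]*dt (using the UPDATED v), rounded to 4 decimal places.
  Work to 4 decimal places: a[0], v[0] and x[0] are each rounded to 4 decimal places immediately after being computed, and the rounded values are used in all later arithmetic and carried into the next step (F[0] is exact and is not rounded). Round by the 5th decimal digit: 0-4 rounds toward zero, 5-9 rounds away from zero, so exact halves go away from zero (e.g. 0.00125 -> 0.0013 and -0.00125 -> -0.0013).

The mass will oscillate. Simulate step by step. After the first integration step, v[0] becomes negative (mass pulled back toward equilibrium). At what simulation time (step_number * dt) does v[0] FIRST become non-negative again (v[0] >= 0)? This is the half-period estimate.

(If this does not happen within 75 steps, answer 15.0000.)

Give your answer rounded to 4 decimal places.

Answer: 2.4000

Derivation:
Step 0: x=[7.8000] v=[0.0000]
Step 1: x=[7.7360] v=[-0.3200]
Step 2: x=[7.6131] v=[-0.6144]
Step 3: x=[7.4412] v=[-0.8596]
Step 4: x=[7.2340] v=[-1.0361]
Step 5: x=[7.0081] v=[-1.1297]
Step 6: x=[6.7815] v=[-1.1329]
Step 7: x=[6.5724] v=[-1.0455]
Step 8: x=[6.3975] v=[-0.8745]
Step 9: x=[6.2708] v=[-0.6335]
Step 10: x=[6.2024] v=[-0.3418]
Step 11: x=[6.1978] v=[-0.0228]
Step 12: x=[6.2574] v=[0.2981]
First v>=0 after going negative at step 12, time=2.4000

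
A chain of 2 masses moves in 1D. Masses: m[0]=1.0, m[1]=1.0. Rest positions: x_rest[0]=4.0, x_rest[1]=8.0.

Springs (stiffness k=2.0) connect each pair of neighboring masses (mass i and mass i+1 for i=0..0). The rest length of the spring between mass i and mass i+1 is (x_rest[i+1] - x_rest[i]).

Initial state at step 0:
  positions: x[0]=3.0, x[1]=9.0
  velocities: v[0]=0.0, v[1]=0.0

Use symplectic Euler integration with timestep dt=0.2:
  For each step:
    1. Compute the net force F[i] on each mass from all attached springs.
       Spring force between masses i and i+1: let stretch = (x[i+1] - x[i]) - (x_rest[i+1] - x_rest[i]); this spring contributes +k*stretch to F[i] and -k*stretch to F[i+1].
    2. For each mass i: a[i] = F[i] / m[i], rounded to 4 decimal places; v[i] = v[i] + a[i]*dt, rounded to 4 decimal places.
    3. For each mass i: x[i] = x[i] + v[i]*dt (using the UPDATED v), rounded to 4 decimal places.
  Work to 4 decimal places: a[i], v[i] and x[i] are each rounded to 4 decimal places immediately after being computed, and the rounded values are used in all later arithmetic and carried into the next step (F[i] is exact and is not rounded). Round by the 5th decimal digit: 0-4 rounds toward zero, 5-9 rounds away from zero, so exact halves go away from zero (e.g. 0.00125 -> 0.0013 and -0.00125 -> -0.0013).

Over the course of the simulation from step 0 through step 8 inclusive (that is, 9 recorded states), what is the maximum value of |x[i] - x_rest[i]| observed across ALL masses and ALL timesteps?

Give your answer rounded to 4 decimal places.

Step 0: x=[3.0000 9.0000] v=[0.0000 0.0000]
Step 1: x=[3.1600 8.8400] v=[0.8000 -0.8000]
Step 2: x=[3.4544 8.5456] v=[1.4720 -1.4720]
Step 3: x=[3.8361 8.1639] v=[1.9085 -1.9085]
Step 4: x=[4.2440 7.7560] v=[2.0396 -2.0396]
Step 5: x=[4.6129 7.3871] v=[1.8444 -1.8444]
Step 6: x=[4.8837 7.1163] v=[1.3541 -1.3541]
Step 7: x=[5.0131 6.9869] v=[0.6471 -0.6471]
Step 8: x=[4.9804 7.0196] v=[-0.1634 0.1634]
Max displacement = 1.0131

Answer: 1.0131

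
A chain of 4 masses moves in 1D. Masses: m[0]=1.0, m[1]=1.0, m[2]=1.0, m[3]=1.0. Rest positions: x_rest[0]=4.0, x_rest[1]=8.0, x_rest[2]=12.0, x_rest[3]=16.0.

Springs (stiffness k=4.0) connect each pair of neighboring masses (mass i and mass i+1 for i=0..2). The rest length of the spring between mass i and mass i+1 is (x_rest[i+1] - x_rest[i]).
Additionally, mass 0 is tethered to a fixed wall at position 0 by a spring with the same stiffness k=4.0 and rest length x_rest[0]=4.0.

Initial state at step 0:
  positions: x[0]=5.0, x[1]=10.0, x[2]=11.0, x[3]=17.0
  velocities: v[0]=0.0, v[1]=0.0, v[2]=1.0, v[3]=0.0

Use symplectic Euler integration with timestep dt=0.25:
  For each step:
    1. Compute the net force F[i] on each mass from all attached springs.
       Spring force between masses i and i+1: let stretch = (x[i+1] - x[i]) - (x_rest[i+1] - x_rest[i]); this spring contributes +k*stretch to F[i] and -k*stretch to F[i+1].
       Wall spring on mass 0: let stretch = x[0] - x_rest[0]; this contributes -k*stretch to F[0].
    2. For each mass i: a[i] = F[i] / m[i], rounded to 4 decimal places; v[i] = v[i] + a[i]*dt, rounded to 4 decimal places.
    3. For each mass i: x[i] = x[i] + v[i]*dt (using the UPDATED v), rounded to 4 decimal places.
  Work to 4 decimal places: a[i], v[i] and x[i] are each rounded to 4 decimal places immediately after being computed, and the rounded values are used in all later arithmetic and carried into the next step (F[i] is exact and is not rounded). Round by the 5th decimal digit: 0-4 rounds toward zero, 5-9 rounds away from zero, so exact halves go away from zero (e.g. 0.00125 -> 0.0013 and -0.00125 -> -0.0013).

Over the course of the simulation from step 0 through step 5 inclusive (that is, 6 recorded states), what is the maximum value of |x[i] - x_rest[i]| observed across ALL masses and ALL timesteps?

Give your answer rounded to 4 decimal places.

Answer: 2.6563

Derivation:
Step 0: x=[5.0000 10.0000 11.0000 17.0000] v=[0.0000 0.0000 1.0000 0.0000]
Step 1: x=[5.0000 9.0000 12.5000 16.5000] v=[0.0000 -4.0000 6.0000 -2.0000]
Step 2: x=[4.7500 7.8750 14.1250 16.0000] v=[-1.0000 -4.5000 6.5000 -2.0000]
Step 3: x=[4.0938 7.5313 14.6563 16.0313] v=[-2.6250 -1.3750 2.1250 0.1250]
Step 4: x=[3.2735 8.1094 13.7501 16.7188] v=[-3.2813 2.3125 -3.6250 2.7500]
Step 5: x=[2.8438 8.8887 12.1759 17.6641] v=[-1.7189 3.1173 -6.2970 3.7813]
Max displacement = 2.6563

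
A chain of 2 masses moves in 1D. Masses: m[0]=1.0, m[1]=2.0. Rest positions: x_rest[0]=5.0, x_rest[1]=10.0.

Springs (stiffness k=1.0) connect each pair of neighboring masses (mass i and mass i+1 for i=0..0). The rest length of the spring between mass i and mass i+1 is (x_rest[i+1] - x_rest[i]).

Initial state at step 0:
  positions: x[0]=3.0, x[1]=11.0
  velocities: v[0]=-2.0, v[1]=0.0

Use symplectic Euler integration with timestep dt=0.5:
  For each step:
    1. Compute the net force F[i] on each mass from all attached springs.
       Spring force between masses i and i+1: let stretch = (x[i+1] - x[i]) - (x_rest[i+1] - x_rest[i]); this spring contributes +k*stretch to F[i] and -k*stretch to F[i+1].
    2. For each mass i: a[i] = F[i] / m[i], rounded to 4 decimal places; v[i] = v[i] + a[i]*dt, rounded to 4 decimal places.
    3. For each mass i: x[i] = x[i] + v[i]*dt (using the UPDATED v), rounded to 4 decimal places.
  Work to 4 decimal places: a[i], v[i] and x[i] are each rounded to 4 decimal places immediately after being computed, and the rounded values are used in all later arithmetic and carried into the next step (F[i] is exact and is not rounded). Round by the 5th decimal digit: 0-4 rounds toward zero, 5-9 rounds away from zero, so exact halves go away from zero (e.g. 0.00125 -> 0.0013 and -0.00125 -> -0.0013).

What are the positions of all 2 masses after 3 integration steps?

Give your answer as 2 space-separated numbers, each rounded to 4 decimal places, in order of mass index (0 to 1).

Answer: 4.1055 8.9472

Derivation:
Step 0: x=[3.0000 11.0000] v=[-2.0000 0.0000]
Step 1: x=[2.7500 10.6250] v=[-0.5000 -0.7500]
Step 2: x=[3.2188 9.8906] v=[0.9375 -1.4688]
Step 3: x=[4.1055 8.9472] v=[1.7734 -1.8868]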